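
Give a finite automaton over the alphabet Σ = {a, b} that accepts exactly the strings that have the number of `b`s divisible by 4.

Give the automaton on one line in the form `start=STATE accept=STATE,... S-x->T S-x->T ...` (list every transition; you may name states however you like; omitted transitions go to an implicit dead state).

The only thing that matters is how many `b`s have appeared, reduced mod 4. Use one state per residue: S0 for 0, …, S3 for 3. Reading `b` moves to the next residue; anything else stays put. S0 is accepting.
With 4 states:
        a   b  
>* S0   S0  S1 
   S1   S1  S2 
   S2   S2  S3 
   S3   S3  S0 
(> = start, * = accepting)

start=S0 accept=S0 S0-a->S0 S0-b->S1 S1-a->S1 S1-b->S2 S2-a->S2 S2-b->S3 S3-a->S3 S3-b->S0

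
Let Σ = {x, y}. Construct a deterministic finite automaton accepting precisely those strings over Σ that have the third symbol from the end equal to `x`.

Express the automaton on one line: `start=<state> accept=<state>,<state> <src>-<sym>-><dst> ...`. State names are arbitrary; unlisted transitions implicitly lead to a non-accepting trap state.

Because acceptance depends on a position counted from the end, the machine has to buffer the most recent 3 symbols. Make each state the string of the last up-to-3 symbols read; on input `x` shift the window left and append `x`. Accept when the buffered window has length 3 and begins with `x`.
15 states suffice.
          x    y  
>  q0     q1   q2 
   q1     q3   q4 
   q2     q5   q6 
   q3     q7   q8 
   q4     q9  q10 
   q5    q11  q12 
   q6    q13  q14 
 * q7     q7   q8 
 * q8     q9  q10 
 * q9    q11  q12 
 * q10   q13  q14 
   q11    q7   q8 
   q12    q9  q10 
   q13   q11  q12 
   q14   q13  q14 
(> = start, * = accepting)

start=q0 accept=q7,q8,q9,q10 q0-x->q1 q0-y->q2 q1-x->q3 q1-y->q4 q2-x->q5 q2-y->q6 q3-x->q7 q3-y->q8 q4-x->q9 q4-y->q10 q5-x->q11 q5-y->q12 q6-x->q13 q6-y->q14 q7-x->q7 q7-y->q8 q8-x->q9 q8-y->q10 q9-x->q11 q9-y->q12 q10-x->q13 q10-y->q14 q11-x->q7 q11-y->q8 q12-x->q9 q12-y->q10 q13-x->q11 q13-y->q12 q14-x->q13 q14-y->q14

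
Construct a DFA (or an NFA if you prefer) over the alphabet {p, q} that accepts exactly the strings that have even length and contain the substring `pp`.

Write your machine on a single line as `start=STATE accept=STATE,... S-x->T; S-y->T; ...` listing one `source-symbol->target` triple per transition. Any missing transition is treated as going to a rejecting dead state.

Build one automaton per condition and run them in lockstep. The first has 2 states tracking the input length modulo 2; the second has 3 states tracking whether and how much of `pp` has been seen. A product state is a pair (one from each), accepting exactly when both do.
A 6-state machine:
       p  q 
>  A   B  C 
   B   D  A 
   C   E  A 
 * D   F  F 
   E   F  C 
   F   D  D 
(> = start, * = accepting)

start=A; accept=D; A-p->B; A-q->C; B-p->D; B-q->A; C-p->E; C-q->A; D-p->F; D-q->F; E-p->F; E-q->C; F-p->D; F-q->D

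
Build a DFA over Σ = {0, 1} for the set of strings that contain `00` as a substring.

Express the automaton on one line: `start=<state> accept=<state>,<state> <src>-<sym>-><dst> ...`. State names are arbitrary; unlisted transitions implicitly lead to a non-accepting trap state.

start=q0 accept=q2 q0-0->q1 q0-1->q0 q1-0->q2 q1-1->q0 q2-0->q2 q2-1->q2

States q0..q1 record the length of the longest prefix of `00` that matches the current input suffix. Reaching q2 means `00` has been seen, and we stay there forever. Accept from q2.
3 states suffice.
        0   1  
>  q0   q1  q0 
   q1   q2  q0 
 * q2   q2  q2 
(> = start, * = accepting)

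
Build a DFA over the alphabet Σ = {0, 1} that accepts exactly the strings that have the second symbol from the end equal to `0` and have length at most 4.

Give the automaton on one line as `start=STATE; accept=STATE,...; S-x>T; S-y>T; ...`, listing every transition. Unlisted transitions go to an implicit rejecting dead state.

start=S0; accept=S3,S4,S7,S8; S0-0>S1; S0-1>S2; S1-0>S3; S1-1>S4; S2-0>S5; S2-1>S6; S3-0>S7; S3-1>S8; S4-0>S9; S4-1>S10; S5-0>S7; S5-1>S8; S6-0>S9; S6-1>S10; S7-0>S8; S7-1>S8; S8-0>S10; S8-1>S10; S9-0>S8; S9-1>S8; S10-0>S10; S10-1>S10

Build one automaton per condition and run them in lockstep. One (7 states) tracks the last 2 symbols read; the other (6 states) tracks the input length, saturating at 5. Each combined state is a pair, one component from each; accept when both components accept. Equivalent product states are then merged.
An 11-state machine:
          0    1  
>  S0     S1   S2 
   S1     S3   S4 
   S2     S5   S6 
 * S3     S7   S8 
 * S4     S9  S10 
   S5     S7   S8 
   S6     S9  S10 
 * S7     S8   S8 
 * S8    S10  S10 
   S9     S8   S8 
   S10   S10  S10 
(> = start, * = accepting)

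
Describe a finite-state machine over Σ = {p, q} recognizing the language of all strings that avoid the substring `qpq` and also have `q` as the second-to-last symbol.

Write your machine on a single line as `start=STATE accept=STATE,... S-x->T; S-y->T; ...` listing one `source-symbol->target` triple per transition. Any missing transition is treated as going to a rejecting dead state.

Handle the two conditions separately and then intersect. One (4 states) tracks partial matches of the forbidden pattern `qpq`; the other (7 states) tracks the last 2 symbols read. Each combined state is a pair, one component from each; accept when both components accept. After merging equivalent states the machine shrinks.
With 5 states:
       p  q 
>  A   A  B 
   B   C  D 
 * C   A  E 
 * D   C  D 
   E   E  E 
(> = start, * = accepting)

start=A; accept=C,D; A-p->A; A-q->B; B-p->C; B-q->D; C-p->A; C-q->E; D-p->C; D-q->D; E-p->E; E-q->E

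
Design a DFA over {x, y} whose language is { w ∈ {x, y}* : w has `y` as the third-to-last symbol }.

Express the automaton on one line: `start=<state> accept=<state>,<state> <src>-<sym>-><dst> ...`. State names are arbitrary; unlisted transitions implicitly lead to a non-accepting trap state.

start=A accept=L,M,N,O A-x->B A-y->C B-x->D B-y->E C-x->F C-y->G D-x->H D-y->I E-x->J E-y->K F-x->L F-y->M G-x->N G-y->O H-x->H H-y->I I-x->J I-y->K J-x->L J-y->M K-x->N K-y->O L-x->H L-y->I M-x->J M-y->K N-x->L N-y->M O-x->N O-y->O

A DFA must remember the last 3 symbols (since which symbol is third-to-last isn't known until the input ends). Use one state per possible window of the last ≤3 symbols; accept from those whose window starts with `y`.
With 15 states:
       x  y 
>  A   B  C 
   B   D  E 
   C   F  G 
   D   H  I 
   E   J  K 
   F   L  M 
   G   N  O 
   H   H  I 
   I   J  K 
   J   L  M 
   K   N  O 
 * L   H  I 
 * M   J  K 
 * N   L  M 
 * O   N  O 
(> = start, * = accepting)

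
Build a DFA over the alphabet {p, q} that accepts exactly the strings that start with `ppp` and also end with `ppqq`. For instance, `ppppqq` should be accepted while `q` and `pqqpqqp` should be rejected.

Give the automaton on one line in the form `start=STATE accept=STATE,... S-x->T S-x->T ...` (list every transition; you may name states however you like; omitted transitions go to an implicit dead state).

start=s0 accept=s11 s0-p->s1 s0-q->s2 s1-p->s3 s1-q->s2 s2-p->s4 s2-q->s2 s3-p->s5 s3-q->s6 s4-p->s7 s4-q->s2 s5-p->s5 s5-q->s8 s6-p->s4 s6-q->s9 s7-p->s7 s7-q->s6 s8-p->s10 s8-q->s11 s9-p->s4 s9-q->s2 s10-p->s5 s10-q->s12 s11-p->s10 s11-q->s12 s12-p->s10 s12-q->s12

Handle the two conditions separately and then intersect. The first has 5 states tracking whether the input so far still matches the prefix `ppp`; the second has 5 states tracking how much of the suffix `ppqq` has currently been matched. A product state is a pair (one from each), accepting exactly when both do.
A 13-state machine:
          p    q  
>  s0     s1   s2 
   s1     s3   s2 
   s2     s4   s2 
   s3     s5   s6 
   s4     s7   s2 
   s5     s5   s8 
   s6     s4   s9 
   s7     s7   s6 
   s8    s10  s11 
   s9     s4   s2 
   s10    s5  s12 
 * s11   s10  s12 
   s12   s10  s12 
(> = start, * = accepting)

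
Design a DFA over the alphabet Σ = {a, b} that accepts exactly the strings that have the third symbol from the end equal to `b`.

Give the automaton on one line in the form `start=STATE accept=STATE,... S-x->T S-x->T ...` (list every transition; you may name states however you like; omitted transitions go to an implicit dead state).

Because acceptance depends on a position counted from the end, the machine has to buffer the most recent 3 symbols. Make each state the string of the last up-to-3 symbols read; on input `x` shift the window left and append `x`. Accept when the buffered window has length 3 and begins with `b`.
15 states suffice.
          a    b  
>  q0     q1   q2 
   q1     q3   q4 
   q2     q5   q6 
   q3     q7   q8 
   q4     q9  q10 
   q5    q11  q12 
   q6    q13  q14 
   q7     q7   q8 
   q8     q9  q10 
   q9    q11  q12 
   q10   q13  q14 
 * q11    q7   q8 
 * q12    q9  q10 
 * q13   q11  q12 
 * q14   q13  q14 
(> = start, * = accepting)

start=q0 accept=q11,q12,q13,q14 q0-a->q1 q0-b->q2 q1-a->q3 q1-b->q4 q2-a->q5 q2-b->q6 q3-a->q7 q3-b->q8 q4-a->q9 q4-b->q10 q5-a->q11 q5-b->q12 q6-a->q13 q6-b->q14 q7-a->q7 q7-b->q8 q8-a->q9 q8-b->q10 q9-a->q11 q9-b->q12 q10-a->q13 q10-b->q14 q11-a->q7 q11-b->q8 q12-a->q9 q12-b->q10 q13-a->q11 q13-b->q12 q14-a->q13 q14-b->q14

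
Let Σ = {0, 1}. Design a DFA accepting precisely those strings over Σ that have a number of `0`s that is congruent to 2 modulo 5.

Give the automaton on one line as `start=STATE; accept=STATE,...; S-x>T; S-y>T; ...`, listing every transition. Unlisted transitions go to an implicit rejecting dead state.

Keep the running count of `0`s modulo 5: each `0` advances along the cycle S0 → S1 → S2 → S3 → S4 → S0 while other symbols loop. Accept at S2.
A 5-state machine:
        0   1  
>  S0   S1  S0 
   S1   S2  S1 
 * S2   S3  S2 
   S3   S4  S3 
   S4   S0  S4 
(> = start, * = accepting)

start=S0; accept=S2; S0-0>S1; S0-1>S0; S1-0>S2; S1-1>S1; S2-0>S3; S2-1>S2; S3-0>S4; S3-1>S3; S4-0>S0; S4-1>S4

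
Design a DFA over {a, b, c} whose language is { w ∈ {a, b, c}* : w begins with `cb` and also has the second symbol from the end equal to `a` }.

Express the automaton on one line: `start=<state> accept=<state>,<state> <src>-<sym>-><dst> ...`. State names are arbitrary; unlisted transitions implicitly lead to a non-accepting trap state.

start=S0 accept=S17,S18,S19 S0-a->S1 S0-b->S2 S0-c->S3 S1-a->S4 S1-b->S5 S1-c->S6 S2-a->S7 S2-b->S8 S2-c->S9 S3-a->S10 S3-b->S11 S3-c->S12 S4-a->S4 S4-b->S5 S4-c->S6 S5-a->S7 S5-b->S8 S5-c->S9 S6-a->S10 S6-b->S13 S6-c->S12 S7-a->S4 S7-b->S5 S7-c->S6 S8-a->S7 S8-b->S8 S8-c->S9 S9-a->S10 S9-b->S13 S9-c->S12 S10-a->S4 S10-b->S5 S10-c->S6 S11-a->S14 S11-b->S15 S11-c->S16 S12-a->S10 S12-b->S13 S12-c->S12 S13-a->S7 S13-b->S8 S13-c->S9 S14-a->S17 S14-b->S18 S14-c->S19 S15-a->S14 S15-b->S15 S15-c->S16 S16-a->S20 S16-b->S11 S16-c->S21 S17-a->S17 S17-b->S18 S17-c->S19 S18-a->S14 S18-b->S15 S18-c->S16 S19-a->S20 S19-b->S11 S19-c->S21 S20-a->S17 S20-b->S18 S20-c->S19 S21-a->S20 S21-b->S11 S21-c->S21

Build one automaton per condition and run them in lockstep. The first has 4 states tracking whether the input so far still matches the prefix `cb`; the second has 13 states tracking the last 2 symbols read. A product state is a pair (one from each), accepting exactly when both do.
22 states suffice.
          a    b    c  
>  S0     S1   S2   S3 
   S1     S4   S5   S6 
   S2     S7   S8   S9 
   S3    S10  S11  S12 
   S4     S4   S5   S6 
   S5     S7   S8   S9 
   S6    S10  S13  S12 
   S7     S4   S5   S6 
   S8     S7   S8   S9 
   S9    S10  S13  S12 
   S10    S4   S5   S6 
   S11   S14  S15  S16 
   S12   S10  S13  S12 
   S13    S7   S8   S9 
   S14   S17  S18  S19 
   S15   S14  S15  S16 
   S16   S20  S11  S21 
 * S17   S17  S18  S19 
 * S18   S14  S15  S16 
 * S19   S20  S11  S21 
   S20   S17  S18  S19 
   S21   S20  S11  S21 
(> = start, * = accepting)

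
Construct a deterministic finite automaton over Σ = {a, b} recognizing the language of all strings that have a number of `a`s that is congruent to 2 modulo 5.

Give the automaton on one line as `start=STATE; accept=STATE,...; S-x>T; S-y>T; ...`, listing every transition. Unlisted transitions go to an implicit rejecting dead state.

Keep the running count of `a`s modulo 5: each `a` advances along the cycle S0 → S1 → S2 → S3 → S4 → S0 while other symbols loop. Accept at S2.
5 states suffice.
        a   b  
>  S0   S1  S0 
   S1   S2  S1 
 * S2   S3  S2 
   S3   S4  S3 
   S4   S0  S4 
(> = start, * = accepting)

start=S0; accept=S2; S0-a>S1; S0-b>S0; S1-a>S2; S1-b>S1; S2-a>S3; S2-b>S2; S3-a>S4; S3-b>S3; S4-a>S0; S4-b>S4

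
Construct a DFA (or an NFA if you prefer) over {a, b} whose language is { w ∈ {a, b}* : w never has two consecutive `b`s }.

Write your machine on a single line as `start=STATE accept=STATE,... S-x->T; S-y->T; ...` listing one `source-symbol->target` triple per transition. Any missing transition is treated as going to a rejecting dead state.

start=q0; accept=q0,q1; q0-a->q0; q0-b->q1; q1-a->q0; q1-b->q2; q2-a->q2; q2-b->q2

Track partial matches of the forbidden pattern `bb`. State q2 is a dead state reached once `bb` has occurred; every other state accepts. q0 means no part of `bb` is currently matched.
3 states suffice.
        a   b  
>* q0   q0  q1 
 * q1   q0  q2 
   q2   q2  q2 
(> = start, * = accepting)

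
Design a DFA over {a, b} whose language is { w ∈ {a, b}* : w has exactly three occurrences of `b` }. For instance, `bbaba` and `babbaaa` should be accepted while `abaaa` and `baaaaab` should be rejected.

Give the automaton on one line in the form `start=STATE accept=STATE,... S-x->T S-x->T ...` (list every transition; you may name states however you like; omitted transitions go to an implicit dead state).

Only the number of `b`s matters, and only up to 4. Make a chain q0 → q1 → q2 → q3 → q4 advanced by each `b` (with q4 absorbing); every other symbol self-loops. The accepting set is {q3}.
With 5 states:
        a   b  
>  q0   q0  q1 
   q1   q1  q2 
   q2   q2  q3 
 * q3   q3  q4 
   q4   q4  q4 
(> = start, * = accepting)

start=q0 accept=q3 q0-a->q0 q0-b->q1 q1-a->q1 q1-b->q2 q2-a->q2 q2-b->q3 q3-a->q3 q3-b->q4 q4-a->q4 q4-b->q4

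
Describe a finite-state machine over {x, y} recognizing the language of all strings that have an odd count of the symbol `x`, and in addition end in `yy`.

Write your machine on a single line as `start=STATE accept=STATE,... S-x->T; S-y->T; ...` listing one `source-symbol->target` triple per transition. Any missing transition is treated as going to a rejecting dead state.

start=q0; accept=q3; q0-x->q1; q0-y->q0; q1-x->q0; q1-y->q2; q2-x->q0; q2-y->q3; q3-x->q0; q3-y->q3

Run two small machines in parallel and take their product. One (2 states) tracks the count of `x`s modulo 2; the other (3 states) tracks how much of the suffix `yy` has currently been matched. Each combined state is a pair, one component from each; accept when both components accept. After merging equivalent states the machine shrinks.
A 4-state machine:
        x   y  
>  q0   q1  q0 
   q1   q0  q2 
   q2   q0  q3 
 * q3   q0  q3 
(> = start, * = accepting)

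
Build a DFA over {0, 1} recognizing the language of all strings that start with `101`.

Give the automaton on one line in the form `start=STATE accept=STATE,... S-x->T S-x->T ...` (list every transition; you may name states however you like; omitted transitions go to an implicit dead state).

Check the first 3 symbols one by one: s0 through s2 record how many have matched `101` so far; any wrong symbol goes to the dead state s4. After all 3 match we enter the accepting sink s3.
5 states suffice.
        0   1  
>  s0   s4  s1 
   s1   s2  s4 
   s2   s4  s3 
 * s3   s3  s3 
   s4   s4  s4 
(> = start, * = accepting)

start=s0 accept=s3 s0-0->s4 s0-1->s1 s1-0->s2 s1-1->s4 s2-0->s4 s2-1->s3 s3-0->s3 s3-1->s3 s4-0->s4 s4-1->s4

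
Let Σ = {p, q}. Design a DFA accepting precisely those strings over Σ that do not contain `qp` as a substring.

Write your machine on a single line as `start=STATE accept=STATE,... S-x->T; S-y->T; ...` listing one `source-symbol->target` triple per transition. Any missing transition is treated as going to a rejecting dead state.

start=A; accept=A,B; A-p->A; A-q->B; B-p->C; B-q->B; C-p->C; C-q->C

This is the complement of 'contains `qp`'. Use the same substring-matching states — A through C holding how much of `qp` has just been matched — but flip the accepting set: everything except the trap C accepts.
       p  q 
>* A   A  B 
 * B   C  B 
   C   C  C 
(> = start, * = accepting)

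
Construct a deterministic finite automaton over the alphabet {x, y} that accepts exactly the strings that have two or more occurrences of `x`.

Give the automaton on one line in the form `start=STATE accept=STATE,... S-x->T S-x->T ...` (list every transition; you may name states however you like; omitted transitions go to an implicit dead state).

start=q0 accept=q2,q3 q0-x->q1 q0-y->q0 q1-x->q2 q1-y->q1 q2-x->q3 q2-y->q2 q3-x->q3 q3-y->q3

Only the number of `x`s matters, and only up to 3. Make a chain q0 → q1 → q2 → q3 advanced by each `x` (with q3 absorbing); every other symbol self-loops. The accepting set is {q2, q3}.
4 states suffice.
        x   y  
>  q0   q1  q0 
   q1   q2  q1 
 * q2   q3  q2 
 * q3   q3  q3 
(> = start, * = accepting)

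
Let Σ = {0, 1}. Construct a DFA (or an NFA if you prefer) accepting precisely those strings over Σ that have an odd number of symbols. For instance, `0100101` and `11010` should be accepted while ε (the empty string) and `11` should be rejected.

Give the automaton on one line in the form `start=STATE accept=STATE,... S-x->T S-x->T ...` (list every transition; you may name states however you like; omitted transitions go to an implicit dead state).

Only the length mod 2 matters, so use a 2-cycle: from any state, every input symbol moves to the next state, wrapping B back to A. Mark B accepting.
A 2-state machine:
       0  1 
>  A   B  B 
 * B   A  A 
(> = start, * = accepting)

start=A accept=B A-0->B A-1->B B-0->A B-1->A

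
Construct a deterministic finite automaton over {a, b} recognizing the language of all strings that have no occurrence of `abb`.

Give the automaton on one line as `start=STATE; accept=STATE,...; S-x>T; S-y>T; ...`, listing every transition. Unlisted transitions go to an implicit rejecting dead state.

start=q0; accept=q0,q1,q2; q0-a>q1; q0-b>q0; q1-a>q1; q1-b>q2; q2-a>q1; q2-b>q3; q3-a>q3; q3-b>q3

This is the complement of 'contains `abb`'. Use the same substring-matching states — q0 through q3 holding how much of `abb` has just been matched — but flip the accepting set: everything except the trap q3 accepts.
A 4-state machine:
        a   b  
>* q0   q1  q0 
 * q1   q1  q2 
 * q2   q1  q3 
   q3   q3  q3 
(> = start, * = accepting)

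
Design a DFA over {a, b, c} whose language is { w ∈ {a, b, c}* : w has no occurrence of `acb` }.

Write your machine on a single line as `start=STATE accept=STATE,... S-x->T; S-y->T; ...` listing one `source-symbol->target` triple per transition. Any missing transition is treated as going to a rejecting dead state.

start=S0; accept=S0,S1,S2; S0-a->S1; S0-b->S0; S0-c->S0; S1-a->S1; S1-b->S0; S1-c->S2; S2-a->S1; S2-b->S3; S2-c->S0; S3-a->S3; S3-b->S3; S3-c->S3

Track partial matches of the forbidden pattern `acb`. State S3 is a dead state reached once `acb` has occurred; every other state accepts. S0 means no part of `acb` is currently matched.
4 states suffice.
        a   b   c  
>* S0   S1  S0  S0 
 * S1   S1  S0  S2 
 * S2   S1  S3  S0 
   S3   S3  S3  S3 
(> = start, * = accepting)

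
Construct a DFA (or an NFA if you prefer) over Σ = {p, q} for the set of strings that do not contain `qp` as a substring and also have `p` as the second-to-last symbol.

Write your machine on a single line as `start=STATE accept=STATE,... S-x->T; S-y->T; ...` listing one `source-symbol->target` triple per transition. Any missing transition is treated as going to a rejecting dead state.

start=A; accept=D,E; A-p->B; A-q->C; B-p->D; B-q->E; C-p->F; C-q->G; D-p->D; D-q->E; E-p->F; E-q->G; F-p->H; F-q->I; G-p->F; G-q->G; H-p->H; H-q->I; I-p->F; I-q->J; J-p->F; J-q->J

Handle the two conditions separately and then intersect. The first has 3 states tracking partial matches of the forbidden pattern `qp`; the second has 7 states tracking the last 2 symbols read. A product state is a pair (one from each), accepting exactly when both do.
10 states suffice.
       p  q 
>  A   B  C 
   B   D  E 
   C   F  G 
 * D   D  E 
 * E   F  G 
   F   H  I 
   G   F  G 
   H   H  I 
   I   F  J 
   J   F  J 
(> = start, * = accepting)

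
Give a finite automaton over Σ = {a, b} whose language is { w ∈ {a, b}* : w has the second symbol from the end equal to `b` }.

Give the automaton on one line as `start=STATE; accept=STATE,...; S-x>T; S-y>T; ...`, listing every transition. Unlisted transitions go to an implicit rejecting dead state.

start=q0; accept=q5,q6; q0-a>q1; q0-b>q2; q1-a>q3; q1-b>q4; q2-a>q5; q2-b>q6; q3-a>q3; q3-b>q4; q4-a>q5; q4-b>q6; q5-a>q3; q5-b>q4; q6-a>q5; q6-b>q6

A DFA must remember the last 2 symbols (since which symbol is second-to-last isn't known until the input ends). Use one state per possible window of the last ≤2 symbols; accept from those whose window starts with `b`.
7 states suffice.
        a   b  
>  q0   q1  q2 
   q1   q3  q4 
   q2   q5  q6 
   q3   q3  q4 
   q4   q5  q6 
 * q5   q3  q4 
 * q6   q5  q6 
(> = start, * = accepting)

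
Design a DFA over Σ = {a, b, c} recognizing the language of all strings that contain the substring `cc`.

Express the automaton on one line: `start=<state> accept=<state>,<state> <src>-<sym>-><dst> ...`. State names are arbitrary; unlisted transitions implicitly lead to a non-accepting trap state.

States S0..S1 record the length of the longest prefix of `cc` that matches the current input suffix. Reaching S2 means `cc` has been seen, and we stay there forever. Accept from S2.
3 states suffice.
        a   b   c  
>  S0   S0  S0  S1 
   S1   S0  S0  S2 
 * S2   S2  S2  S2 
(> = start, * = accepting)

start=S0 accept=S2 S0-a->S0 S0-b->S0 S0-c->S1 S1-a->S0 S1-b->S0 S1-c->S2 S2-a->S2 S2-b->S2 S2-c->S2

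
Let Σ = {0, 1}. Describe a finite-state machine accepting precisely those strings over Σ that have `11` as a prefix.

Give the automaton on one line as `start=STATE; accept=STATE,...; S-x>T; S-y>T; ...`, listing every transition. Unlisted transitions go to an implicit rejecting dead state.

start=q0; accept=q2; q0-0>q3; q0-1>q1; q1-0>q3; q1-1>q2; q2-0>q2; q2-1>q2; q3-0>q3; q3-1>q3

Walk along `11` while the input agrees: from q0 take `1` to q1, and so on. Any deviation drops to the rejecting sink q3. Once q2 is reached the prefix is confirmed and every continuation is accepted.
With 4 states:
        0   1  
>  q0   q3  q1 
   q1   q3  q2 
 * q2   q2  q2 
   q3   q3  q3 
(> = start, * = accepting)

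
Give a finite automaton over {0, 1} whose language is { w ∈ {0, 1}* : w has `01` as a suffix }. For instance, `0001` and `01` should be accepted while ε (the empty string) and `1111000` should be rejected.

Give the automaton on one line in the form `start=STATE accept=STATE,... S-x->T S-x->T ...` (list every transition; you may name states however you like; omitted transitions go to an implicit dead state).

start=q0 accept=q2 q0-0->q1 q0-1->q0 q1-0->q1 q1-1->q2 q2-0->q1 q2-1->q0

Remember how much of `01` the current input suffix matches. State q0 means no match yet; q1 means the last symbol is `0`; q2 means the last 2 symbols are `01`. Only q2 accepts. On a mismatch, fall back to the longest proper suffix that is still a prefix of `01`.
3 states suffice.
        0   1  
>  q0   q1  q0 
   q1   q1  q2 
 * q2   q1  q0 
(> = start, * = accepting)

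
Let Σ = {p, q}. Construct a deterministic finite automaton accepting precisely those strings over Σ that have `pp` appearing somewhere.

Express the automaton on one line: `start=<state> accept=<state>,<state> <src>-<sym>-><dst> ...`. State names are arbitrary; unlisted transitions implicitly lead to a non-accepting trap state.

start=s0 accept=s2 s0-p->s1 s0-q->s0 s1-p->s2 s1-q->s0 s2-p->s2 s2-q->s2

States s0..s1 record the length of the longest prefix of `pp` that matches the current input suffix. Reaching s2 means `pp` has been seen, and we stay there forever. Accept from s2.
        p   q  
>  s0   s1  s0 
   s1   s2  s0 
 * s2   s2  s2 
(> = start, * = accepting)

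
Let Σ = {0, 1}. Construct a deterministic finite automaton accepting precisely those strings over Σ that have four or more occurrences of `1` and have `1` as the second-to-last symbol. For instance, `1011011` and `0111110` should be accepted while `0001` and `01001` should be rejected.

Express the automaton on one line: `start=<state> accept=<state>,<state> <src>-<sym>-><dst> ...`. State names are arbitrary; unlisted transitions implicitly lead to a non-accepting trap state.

Run two small machines in parallel and take their product. One (6 states) tracks the count of `1`s, saturating at 5; the other (7 states) tracks the last 2 symbols read. Each combined state is a pair, one component from each; accept when both components accept. Minimizing collapses redundant product states.
        0   1  
>  s0   s0  s1 
   s1   s1  s2 
   s2   s2  s3 
   s3   s4  s5 
   s4   s4  s6 
 * s5   s7  s5 
   s6   s7  s5 
 * s7   s4  s6 
(> = start, * = accepting)

start=s0 accept=s5,s7 s0-0->s0 s0-1->s1 s1-0->s1 s1-1->s2 s2-0->s2 s2-1->s3 s3-0->s4 s3-1->s5 s4-0->s4 s4-1->s6 s5-0->s7 s5-1->s5 s6-0->s7 s6-1->s5 s7-0->s4 s7-1->s6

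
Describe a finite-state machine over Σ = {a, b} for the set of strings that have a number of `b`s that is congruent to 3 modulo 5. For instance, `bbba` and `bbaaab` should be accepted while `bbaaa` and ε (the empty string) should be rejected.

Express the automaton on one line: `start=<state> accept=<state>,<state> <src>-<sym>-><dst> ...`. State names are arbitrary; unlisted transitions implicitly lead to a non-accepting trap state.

start=S0 accept=S3 S0-a->S0 S0-b->S1 S1-a->S1 S1-b->S2 S2-a->S2 S2-b->S3 S3-a->S3 S3-b->S4 S4-a->S4 S4-b->S0

The only thing that matters is how many `b`s have appeared, reduced mod 5. Use one state per residue: S0 for 0, …, S4 for 4. Reading `b` moves to the next residue; anything else stays put. S3 is accepting.
        a   b  
>  S0   S0  S1 
   S1   S1  S2 
   S2   S2  S3 
 * S3   S3  S4 
   S4   S4  S0 
(> = start, * = accepting)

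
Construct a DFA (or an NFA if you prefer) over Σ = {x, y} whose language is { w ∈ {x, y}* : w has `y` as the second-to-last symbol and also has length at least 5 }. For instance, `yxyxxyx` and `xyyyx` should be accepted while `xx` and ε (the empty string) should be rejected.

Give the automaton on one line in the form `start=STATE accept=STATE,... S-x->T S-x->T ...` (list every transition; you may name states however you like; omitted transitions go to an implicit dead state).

Build one automaton per condition and run them in lockstep. One (7 states) tracks the last 2 symbols read; the other (7 states) tracks the input length, saturating at 6. Each combined state is a pair, one component from each; accept when both components accept.
A 23-state machine:
          x    y  
>  q0     q1   q2 
   q1     q3   q4 
   q2     q5   q6 
   q3     q7   q8 
   q4     q9  q10 
   q5     q7   q8 
   q6     q9  q10 
   q7    q11  q12 
   q8    q13  q14 
   q9    q11  q12 
   q10   q13  q14 
   q11   q15  q16 
   q12   q17  q18 
   q13   q15  q16 
   q14   q17  q18 
   q15   q19  q20 
   q16   q21  q22 
 * q17   q19  q20 
 * q18   q21  q22 
   q19   q19  q20 
   q20   q21  q22 
 * q21   q19  q20 
 * q22   q21  q22 
(> = start, * = accepting)

start=q0 accept=q17,q18,q21,q22 q0-x->q1 q0-y->q2 q1-x->q3 q1-y->q4 q2-x->q5 q2-y->q6 q3-x->q7 q3-y->q8 q4-x->q9 q4-y->q10 q5-x->q7 q5-y->q8 q6-x->q9 q6-y->q10 q7-x->q11 q7-y->q12 q8-x->q13 q8-y->q14 q9-x->q11 q9-y->q12 q10-x->q13 q10-y->q14 q11-x->q15 q11-y->q16 q12-x->q17 q12-y->q18 q13-x->q15 q13-y->q16 q14-x->q17 q14-y->q18 q15-x->q19 q15-y->q20 q16-x->q21 q16-y->q22 q17-x->q19 q17-y->q20 q18-x->q21 q18-y->q22 q19-x->q19 q19-y->q20 q20-x->q21 q20-y->q22 q21-x->q19 q21-y->q20 q22-x->q21 q22-y->q22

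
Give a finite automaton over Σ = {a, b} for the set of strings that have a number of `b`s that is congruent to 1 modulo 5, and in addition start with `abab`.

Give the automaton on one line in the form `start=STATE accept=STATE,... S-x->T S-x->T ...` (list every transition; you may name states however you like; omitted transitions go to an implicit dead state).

start=q0 accept=q9 q0-a->q1 q0-b->q2 q1-a->q2 q1-b->q3 q2-a->q2 q2-b->q2 q3-a->q4 q3-b->q2 q4-a->q2 q4-b->q5 q5-a->q5 q5-b->q6 q6-a->q6 q6-b->q7 q7-a->q7 q7-b->q8 q8-a->q8 q8-b->q9 q9-a->q9 q9-b->q5

Run two small machines in parallel and take their product. The first has 5 states tracking the count of `b`s modulo 5; the second has 6 states tracking whether the input so far still matches the prefix `abab`. A product state is a pair (one from each), accepting exactly when both do. Equivalent product states are then merged.
With 10 states:
        a   b  
>  q0   q1  q2 
   q1   q2  q3 
   q2   q2  q2 
   q3   q4  q2 
   q4   q2  q5 
   q5   q5  q6 
   q6   q6  q7 
   q7   q7  q8 
   q8   q8  q9 
 * q9   q9  q5 
(> = start, * = accepting)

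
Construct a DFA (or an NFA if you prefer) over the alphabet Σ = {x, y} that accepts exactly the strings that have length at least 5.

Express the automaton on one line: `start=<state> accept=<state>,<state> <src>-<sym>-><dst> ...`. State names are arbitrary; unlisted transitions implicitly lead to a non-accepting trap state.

start=s0 accept=s5,s6 s0-x->s1 s0-y->s1 s1-x->s2 s1-y->s2 s2-x->s3 s2-y->s3 s3-x->s4 s3-y->s4 s4-x->s5 s4-y->s5 s5-x->s6 s5-y->s6 s6-x->s6 s6-y->s6

Count input length up to 6: every symbol moves from s0 toward s6, which means 'more than 5' and absorbs. Accept from {s5, s6}.
A 7-state machine:
        x   y  
>  s0   s1  s1 
   s1   s2  s2 
   s2   s3  s3 
   s3   s4  s4 
   s4   s5  s5 
 * s5   s6  s6 
 * s6   s6  s6 
(> = start, * = accepting)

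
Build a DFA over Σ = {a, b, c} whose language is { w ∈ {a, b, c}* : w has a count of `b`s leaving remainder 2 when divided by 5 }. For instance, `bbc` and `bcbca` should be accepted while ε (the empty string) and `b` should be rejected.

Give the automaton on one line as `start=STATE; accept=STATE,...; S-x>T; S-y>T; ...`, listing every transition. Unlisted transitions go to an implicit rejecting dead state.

The only thing that matters is how many `b`s have appeared, reduced mod 5. Use one state per residue: s0 for 0, …, s4 for 4. Reading `b` moves to the next residue; anything else stays put. s2 is accepting.
A 5-state machine:
        a   b   c  
>  s0   s0  s1  s0 
   s1   s1  s2  s1 
 * s2   s2  s3  s2 
   s3   s3  s4  s3 
   s4   s4  s0  s4 
(> = start, * = accepting)

start=s0; accept=s2; s0-a>s0; s0-b>s1; s0-c>s0; s1-a>s1; s1-b>s2; s1-c>s1; s2-a>s2; s2-b>s3; s2-c>s2; s3-a>s3; s3-b>s4; s3-c>s3; s4-a>s4; s4-b>s0; s4-c>s4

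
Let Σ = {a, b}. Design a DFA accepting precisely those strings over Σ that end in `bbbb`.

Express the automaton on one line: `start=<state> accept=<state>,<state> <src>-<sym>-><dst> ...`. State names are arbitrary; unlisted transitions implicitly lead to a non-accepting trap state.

Let each state record the length of the longest suffix of the input read so far that is also a prefix of `bbbb`. S1 means the last symbol is `b`; S2 means the last 2 symbols are `bb`; S3 means the last 3 symbols are `bbb`; S4 means the last 4 symbols are `bbbb`. Accept only at S4, where the string currently ends in `bbbb`.
A 5-state machine:
        a   b  
>  S0   S0  S1 
   S1   S0  S2 
   S2   S0  S3 
   S3   S0  S4 
 * S4   S0  S4 
(> = start, * = accepting)

start=S0 accept=S4 S0-a->S0 S0-b->S1 S1-a->S0 S1-b->S2 S2-a->S0 S2-b->S3 S3-a->S0 S3-b->S4 S4-a->S0 S4-b->S4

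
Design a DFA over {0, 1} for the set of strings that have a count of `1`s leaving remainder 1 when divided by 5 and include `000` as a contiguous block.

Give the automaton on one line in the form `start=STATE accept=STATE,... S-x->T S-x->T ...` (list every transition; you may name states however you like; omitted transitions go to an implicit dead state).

start=q0 accept=q10 q0-0->q1 q0-1->q2 q1-0->q3 q1-1->q2 q2-0->q4 q2-1->q5 q3-0->q6 q3-1->q2 q4-0->q7 q4-1->q5 q5-0->q8 q5-1->q9 q6-0->q6 q6-1->q10 q7-0->q10 q7-1->q5 q8-0->q11 q8-1->q9 q9-0->q12 q9-1->q13 q10-0->q10 q10-1->q14 q11-0->q14 q11-1->q9 q12-0->q15 q12-1->q13 q13-0->q16 q13-1->q0 q14-0->q14 q14-1->q17 q15-0->q17 q15-1->q13 q16-0->q18 q16-1->q0 q17-0->q17 q17-1->q19 q18-0->q19 q18-1->q0 q19-0->q19 q19-1->q6

Handle the two conditions separately and then intersect. The first has 5 states tracking the count of `1`s modulo 5; the second has 4 states tracking whether and how much of `000` has been seen. A product state is a pair (one from each), accepting exactly when both do.
With 20 states:
          0    1  
>  q0     q1   q2 
   q1     q3   q2 
   q2     q4   q5 
   q3     q6   q2 
   q4     q7   q5 
   q5     q8   q9 
   q6     q6  q10 
   q7    q10   q5 
   q8    q11   q9 
   q9    q12  q13 
 * q10   q10  q14 
   q11   q14   q9 
   q12   q15  q13 
   q13   q16   q0 
   q14   q14  q17 
   q15   q17  q13 
   q16   q18   q0 
   q17   q17  q19 
   q18   q19   q0 
   q19   q19   q6 
(> = start, * = accepting)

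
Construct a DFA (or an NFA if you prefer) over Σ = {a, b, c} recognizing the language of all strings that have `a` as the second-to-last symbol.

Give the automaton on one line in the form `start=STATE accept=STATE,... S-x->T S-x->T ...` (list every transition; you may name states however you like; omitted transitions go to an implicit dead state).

Because acceptance depends on a position counted from the end, the machine has to buffer the most recent 2 symbols. Make each state the string of the last up-to-2 symbols read; on input `x` shift the window left and append `x`. Accept when the buffered window has length 2 and begins with `a`.
13 states suffice.
          a    b    c  
>  q0     q1   q2   q3 
   q1     q4   q5   q6 
   q2     q7   q8   q9 
   q3    q10  q11  q12 
 * q4     q4   q5   q6 
 * q5     q7   q8   q9 
 * q6    q10  q11  q12 
   q7     q4   q5   q6 
   q8     q7   q8   q9 
   q9    q10  q11  q12 
   q10    q4   q5   q6 
   q11    q7   q8   q9 
   q12   q10  q11  q12 
(> = start, * = accepting)

start=q0 accept=q4,q5,q6 q0-a->q1 q0-b->q2 q0-c->q3 q1-a->q4 q1-b->q5 q1-c->q6 q2-a->q7 q2-b->q8 q2-c->q9 q3-a->q10 q3-b->q11 q3-c->q12 q4-a->q4 q4-b->q5 q4-c->q6 q5-a->q7 q5-b->q8 q5-c->q9 q6-a->q10 q6-b->q11 q6-c->q12 q7-a->q4 q7-b->q5 q7-c->q6 q8-a->q7 q8-b->q8 q8-c->q9 q9-a->q10 q9-b->q11 q9-c->q12 q10-a->q4 q10-b->q5 q10-c->q6 q11-a->q7 q11-b->q8 q11-c->q9 q12-a->q10 q12-b->q11 q12-c->q12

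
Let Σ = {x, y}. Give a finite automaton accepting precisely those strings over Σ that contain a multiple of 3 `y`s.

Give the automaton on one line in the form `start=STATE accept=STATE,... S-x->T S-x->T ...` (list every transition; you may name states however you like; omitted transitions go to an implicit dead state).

The only thing that matters is how many `y`s have appeared, reduced mod 3. Use one state per residue: A for 0, …, C for 2. Reading `y` moves to the next residue; anything else stays put. A is accepting.
3 states suffice.
       x  y 
>* A   A  B 
   B   B  C 
   C   C  A 
(> = start, * = accepting)

start=A accept=A A-x->A A-y->B B-x->B B-y->C C-x->C C-y->A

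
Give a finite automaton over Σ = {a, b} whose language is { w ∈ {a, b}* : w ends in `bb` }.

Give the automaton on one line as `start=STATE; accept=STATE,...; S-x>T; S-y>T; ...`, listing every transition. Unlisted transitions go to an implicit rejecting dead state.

Let each state record the length of the longest suffix of the input read so far that is also a prefix of `bb`. S1 means the last symbol is `b`; S2 means the last 2 symbols are `bb`. Accept only at S2, where the string currently ends in `bb`.
A 3-state machine:
        a   b  
>  S0   S0  S1 
   S1   S0  S2 
 * S2   S0  S2 
(> = start, * = accepting)

start=S0; accept=S2; S0-a>S0; S0-b>S1; S1-a>S0; S1-b>S2; S2-a>S0; S2-b>S2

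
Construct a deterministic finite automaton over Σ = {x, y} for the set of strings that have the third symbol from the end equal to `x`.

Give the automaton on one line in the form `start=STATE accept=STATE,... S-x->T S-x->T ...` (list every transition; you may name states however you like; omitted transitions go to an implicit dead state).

start=q0 accept=q7,q8,q9,q10 q0-x->q1 q0-y->q2 q1-x->q3 q1-y->q4 q2-x->q5 q2-y->q6 q3-x->q7 q3-y->q8 q4-x->q9 q4-y->q10 q5-x->q11 q5-y->q12 q6-x->q13 q6-y->q14 q7-x->q7 q7-y->q8 q8-x->q9 q8-y->q10 q9-x->q11 q9-y->q12 q10-x->q13 q10-y->q14 q11-x->q7 q11-y->q8 q12-x->q9 q12-y->q10 q13-x->q11 q13-y->q12 q14-x->q13 q14-y->q14

A DFA must remember the last 3 symbols (since which symbol is third-to-last isn't known until the input ends). Use one state per possible window of the last ≤3 symbols; accept from those whose window starts with `x`.
          x    y  
>  q0     q1   q2 
   q1     q3   q4 
   q2     q5   q6 
   q3     q7   q8 
   q4     q9  q10 
   q5    q11  q12 
   q6    q13  q14 
 * q7     q7   q8 
 * q8     q9  q10 
 * q9    q11  q12 
 * q10   q13  q14 
   q11    q7   q8 
   q12    q9  q10 
   q13   q11  q12 
   q14   q13  q14 
(> = start, * = accepting)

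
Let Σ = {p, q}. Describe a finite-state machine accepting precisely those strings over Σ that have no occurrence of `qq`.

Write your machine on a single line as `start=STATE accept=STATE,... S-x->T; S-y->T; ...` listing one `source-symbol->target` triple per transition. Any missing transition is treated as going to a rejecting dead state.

Track partial matches of the forbidden pattern `qq`. State S2 is a dead state reached once `qq` has occurred; every other state accepts. S0 means no part of `qq` is currently matched.
A 3-state machine:
        p   q  
>* S0   S0  S1 
 * S1   S0  S2 
   S2   S2  S2 
(> = start, * = accepting)

start=S0; accept=S0,S1; S0-p->S0; S0-q->S1; S1-p->S0; S1-q->S2; S2-p->S2; S2-q->S2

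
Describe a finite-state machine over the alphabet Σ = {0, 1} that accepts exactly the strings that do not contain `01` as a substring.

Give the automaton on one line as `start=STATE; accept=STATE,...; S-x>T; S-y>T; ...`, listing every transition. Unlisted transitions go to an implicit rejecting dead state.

start=s0; accept=s0,s1; s0-0>s1; s0-1>s0; s1-0>s1; s1-1>s2; s2-0>s2; s2-1>s2

Track partial matches of the forbidden pattern `01`. State s2 is a dead state reached once `01` has occurred; every other state accepts. s0 means no part of `01` is currently matched.
        0   1  
>* s0   s1  s0 
 * s1   s1  s2 
   s2   s2  s2 
(> = start, * = accepting)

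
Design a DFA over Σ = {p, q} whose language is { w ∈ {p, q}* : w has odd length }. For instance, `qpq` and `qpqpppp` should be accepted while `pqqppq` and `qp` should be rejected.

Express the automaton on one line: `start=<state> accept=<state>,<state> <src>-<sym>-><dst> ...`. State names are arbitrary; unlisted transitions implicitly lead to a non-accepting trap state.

Only the length mod 2 matters, so use a 2-cycle: from any state, every input symbol moves to the next state, wrapping S1 back to S0. Mark S1 accepting.
2 states suffice.
        p   q  
>  S0   S1  S1 
 * S1   S0  S0 
(> = start, * = accepting)

start=S0 accept=S1 S0-p->S1 S0-q->S1 S1-p->S0 S1-q->S0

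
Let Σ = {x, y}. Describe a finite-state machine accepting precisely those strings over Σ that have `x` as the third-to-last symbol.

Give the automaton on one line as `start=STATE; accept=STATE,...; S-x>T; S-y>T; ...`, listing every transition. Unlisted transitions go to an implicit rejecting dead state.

start=A; accept=H,I,J,K; A-x>B; A-y>C; B-x>D; B-y>E; C-x>F; C-y>G; D-x>H; D-y>I; E-x>J; E-y>K; F-x>L; F-y>M; G-x>N; G-y>O; H-x>H; H-y>I; I-x>J; I-y>K; J-x>L; J-y>M; K-x>N; K-y>O; L-x>H; L-y>I; M-x>J; M-y>K; N-x>L; N-y>M; O-x>N; O-y>O

Because acceptance depends on a position counted from the end, the machine has to buffer the most recent 3 symbols. Make each state the string of the last up-to-3 symbols read; on input `x` shift the window left and append `x`. Accept when the buffered window has length 3 and begins with `x`.
A 15-state machine:
       x  y 
>  A   B  C 
   B   D  E 
   C   F  G 
   D   H  I 
   E   J  K 
   F   L  M 
   G   N  O 
 * H   H  I 
 * I   J  K 
 * J   L  M 
 * K   N  O 
   L   H  I 
   M   J  K 
   N   L  M 
   O   N  O 
(> = start, * = accepting)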